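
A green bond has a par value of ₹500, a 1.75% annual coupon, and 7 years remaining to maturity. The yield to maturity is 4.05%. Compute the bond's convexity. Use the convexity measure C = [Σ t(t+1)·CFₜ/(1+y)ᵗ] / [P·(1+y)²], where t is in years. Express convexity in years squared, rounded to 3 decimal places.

With y = 0.0405:
  t   CF        PV=CF/(1+0.0405)^t    t·PV        t(t+1)·PV
  1         8.75         8.4094         8.4094          16.8188
  2         8.75         8.0821        16.1642          48.4926
  3         8.75         7.7675        23.3025          93.2101
  4         8.75         7.4652        29.8607         149.3034
  5         8.75         7.1746        35.8730         215.2380
  6         8.75         6.8953        41.3720         289.6042
  7       508.75       385.3096     2,697.1672      21,577.3376
  Σ                    431.1037     2,852.1490      22,390.0047
P = 431.1037.
Convexity = Σ t(t+1)·PV / [P·(1+y)²] = 22,390.0047 / (431.1037 × 1.082640) = 47.97205.

47.972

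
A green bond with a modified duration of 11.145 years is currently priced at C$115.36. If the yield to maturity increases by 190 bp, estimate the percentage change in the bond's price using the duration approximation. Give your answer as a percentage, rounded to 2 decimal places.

-21.18%

Duration approximation: ΔP/P ≈ -D_mod · Δy = -11.145 × (+0.019) = -0.211755.
As a percentage: -21.1755%.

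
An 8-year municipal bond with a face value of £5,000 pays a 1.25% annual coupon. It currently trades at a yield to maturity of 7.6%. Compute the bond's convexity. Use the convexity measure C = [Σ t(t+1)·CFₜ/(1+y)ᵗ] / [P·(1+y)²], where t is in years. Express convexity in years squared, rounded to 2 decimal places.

57.61

With y = 0.076:
  t   CF        PV=CF/(1+0.076)^t    t·PV        t(t+1)·PV
  1        62.50        58.0855        58.0855         116.1710
  2        62.50        53.9828       107.9656         323.8969
  3        62.50        50.1699       150.5097         602.0388
  4        62.50        46.6263       186.5052         932.5260
  5        62.50        43.3330       216.6650       1,299.9897
  6        62.50        40.2723       241.6338       1,691.4364
  7        62.50        37.4278       261.9945       2,095.9559
  8     5,062.50     2,817.5191    22,540.1526     202,861.3737
  Σ                  3,147.4167    23,763.5118     209,923.3883
P = 3,147.4167.
Convexity = Σ t(t+1)·PV / [P·(1+y)²] = 209,923.3883 / (3,147.4167 × 1.157776) = 57.60790.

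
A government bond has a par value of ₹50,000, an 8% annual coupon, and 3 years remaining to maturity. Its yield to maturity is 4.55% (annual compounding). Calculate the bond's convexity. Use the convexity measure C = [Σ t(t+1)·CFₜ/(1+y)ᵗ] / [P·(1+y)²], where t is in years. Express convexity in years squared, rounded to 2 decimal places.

With y = 0.0455:
  t   CF        PV=CF/(1+0.0455)^t    t·PV        t(t+1)·PV
  1     4,000.00     3,825.9206     3,825.9206       7,651.8412
  2     4,000.00     3,659.4171     7,318.8343      21,956.5028
  3    54,000.00    47,252.1581   141,756.4743     567,025.8972
  Σ                 54,737.4958   152,901.2292     596,634.2412
P = 54,737.4958.
Convexity = Σ t(t+1)·PV / [P·(1+y)²] = 596,634.2412 / (54,737.4958 × 1.093070) = 9.97184.

9.97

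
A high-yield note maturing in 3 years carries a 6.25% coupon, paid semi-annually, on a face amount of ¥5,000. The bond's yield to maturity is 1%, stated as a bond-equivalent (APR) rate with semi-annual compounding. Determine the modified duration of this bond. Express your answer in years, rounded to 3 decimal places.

2.785 years

Periodic yield y = 0.005. First find Macaulay duration:
  t   CF        PV=CF/(1+0.005)^t    t·PV
  1       156.25       155.4726       155.4726
  2       156.25       154.6991       309.3983
  3       156.25       153.9295       461.7885
  4       156.25       153.1637       612.6547
  5       156.25       152.4017       762.0083
  6     5,156.25     5,004.2338    30,025.4030
  Σ                  5,773.9005    32,326.7255
P = 5,773.9005; Macaulay duration = 32,326.7255 / 5,773.9005 = 5.59877 half-year periods = 2.79938 years.
Modified duration = D_Mac / (1 + y) = 2.79938 / 1.005 = 2.78546 years.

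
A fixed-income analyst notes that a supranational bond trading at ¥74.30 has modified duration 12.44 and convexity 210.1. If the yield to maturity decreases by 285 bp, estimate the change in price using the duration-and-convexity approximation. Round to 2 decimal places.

Duration effect: -D_mod·Δy = -12.44 × (-0.0285) = +0.354540
Convexity effect: ½·C·(Δy)² = 0.5 × 210.1 × (-0.0285)² = +0.0853268625
ΔP/P ≈ +0.354540 + 0.0853268625 = +0.4398668625
ΔP ≈ 74.30 × (+0.4398668625) = +32.68210788375.

+¥32.68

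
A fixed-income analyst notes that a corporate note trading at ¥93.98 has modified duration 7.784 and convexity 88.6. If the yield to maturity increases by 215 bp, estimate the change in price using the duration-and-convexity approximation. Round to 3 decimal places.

Duration effect: -D_mod·Δy = -7.784 × (+0.0215) = -0.167356
Convexity effect: ½·C·(Δy)² = 0.5 × 88.6 × (0.0215)² = +0.020477675
ΔP/P ≈ -0.167356 + 0.020477675 = -0.146878325
ΔP ≈ 93.98 × (-0.146878325) = -13.8036249835.

-¥13.804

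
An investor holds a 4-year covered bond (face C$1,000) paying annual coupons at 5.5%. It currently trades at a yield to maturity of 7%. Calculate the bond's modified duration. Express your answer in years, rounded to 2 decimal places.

3.45 years

Periodic yield y = 0.07. First find Macaulay duration:
  t   CF        PV=CF/(1+0.07)^t    t·PV
  1        55.00        51.4019        51.4019
  2        55.00        48.0391        96.0783
  3        55.00        44.8964       134.6891
  4     1,055.00       804.8544     3,219.4178
  Σ                    949.1918     3,501.5871
P = 949.1918; Macaulay duration = 3,501.5871 / 949.1918 = 3.68902 years.
Modified duration = D_Mac / (1 + y) = 3.68902 / 1.07 = 3.44768 years.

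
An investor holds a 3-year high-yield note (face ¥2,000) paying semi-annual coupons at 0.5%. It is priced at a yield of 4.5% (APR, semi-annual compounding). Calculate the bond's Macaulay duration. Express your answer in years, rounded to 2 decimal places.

Periodic yield y = 0.0225. Discount each cash flow and weight by its period:
  t   CF        PV=CF/(1+0.0225)^t    t·PV
  1         5.00         4.8900         4.8900
  2         5.00         4.7824         9.5647
  3         5.00         4.6771        14.0314
  4         5.00         4.5742        18.2969
  5         5.00         4.4736        22.3678
  6     2,005.00     1,754.4237    10,526.5420
  Σ                  1,777.8209    10,595.6928
Price P = Σ PV = 1,777.8209.
Macaulay duration = Σ(t·PV) / P = 10,595.6928 / 1,777.8209 = 5.95993 half-year periods.
In years: 5.95993 / 2 = 2.97997 years.

2.98 years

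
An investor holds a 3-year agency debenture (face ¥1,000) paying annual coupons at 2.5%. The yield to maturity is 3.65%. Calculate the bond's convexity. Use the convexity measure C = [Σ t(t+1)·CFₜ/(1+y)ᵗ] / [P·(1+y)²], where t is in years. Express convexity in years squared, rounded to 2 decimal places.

10.80

With y = 0.0365:
  t   CF        PV=CF/(1+0.0365)^t    t·PV        t(t+1)·PV
  1        25.00        24.1196        24.1196          48.2393
  2        25.00        23.2703        46.5405         139.6216
  3     1,025.00       920.4834     2,761.4501      11,045.8004
  Σ                    967.8733     2,832.1103      11,233.6613
P = 967.8733.
Convexity = Σ t(t+1)·PV / [P·(1+y)²] = 11,233.6613 / (967.8733 × 1.074332) = 10.80349.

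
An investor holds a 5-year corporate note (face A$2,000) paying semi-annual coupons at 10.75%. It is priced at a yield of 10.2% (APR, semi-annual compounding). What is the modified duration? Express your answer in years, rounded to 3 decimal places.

Periodic yield y = 0.051. First find Macaulay duration:
  t   CF        PV=CF/(1+0.051)^t    t·PV
  1       107.50       102.2835       102.2835
  2       107.50        97.3202       194.6404
  3       107.50        92.5977       277.7932
  4       107.50        88.1044       352.4176
  5       107.50        83.8291       419.1456
  6       107.50        79.7613       478.5677
  7       107.50        75.8909       531.2360
  8       107.50        72.2082       577.6659
  9       107.50        68.7043       618.3388
  10    2,107.50     1,281.5644    12,815.6437
  Σ                  2,042.2641    16,367.7324
P = 2,042.2641; Macaulay duration = 16,367.7324 / 2,042.2641 = 8.01450 half-year periods = 4.00725 years.
Modified duration = D_Mac / (1 + y) = 4.00725 / 1.051 = 3.81280 years.

3.813 years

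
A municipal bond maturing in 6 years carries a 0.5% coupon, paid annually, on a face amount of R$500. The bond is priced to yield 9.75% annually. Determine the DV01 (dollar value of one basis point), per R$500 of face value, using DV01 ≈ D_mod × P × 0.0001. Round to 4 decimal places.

R$0.1596

Periodic yield y = 0.0975.
  t   CF        PV=CF/(1+0.0975)^t    t·PV
  1         2.50         2.2779         2.2779
  2         2.50         2.0755         4.1511
  3         2.50         1.8912         5.6735
  4         2.50         1.7231         6.8926
  5         2.50         1.5701         7.8503
  6       502.50       287.5470     1,725.2822
  Σ                    297.0848     1,752.1275
P = 297.0848; D_Mac = 5.89773 yrs; D_mod = 5.37379 yrs.
DV01 ≈ 5.37379 × 297.0848 × 0.0001 = 0.159647.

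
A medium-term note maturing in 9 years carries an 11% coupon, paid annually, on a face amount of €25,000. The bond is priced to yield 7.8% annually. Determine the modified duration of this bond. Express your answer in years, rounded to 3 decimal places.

Periodic yield y = 0.078. First find Macaulay duration:
  t   CF        PV=CF/(1+0.078)^t    t·PV
  1     2,750.00     2,551.0204     2,551.0204
  2     2,750.00     2,366.4382     4,732.8765
  3     2,750.00     2,195.2117     6,585.6351
  4     2,750.00     2,036.3745     8,145.4980
  5     2,750.00     1,889.0302     9,445.1508
  6     2,750.00     1,752.3471    10,514.0825
  7     2,750.00     1,625.5539    11,378.8771
  8     2,750.00     1,507.9349    12,063.4796
  9    27,750.00    14,115.4309   127,038.8779
  Σ                 30,039.3418   192,455.4979
P = 30,039.3418; Macaulay duration = 192,455.4979 / 30,039.3418 = 6.40678 years.
Modified duration = D_Mac / (1 + y) = 6.40678 / 1.078 = 5.94321 years.

5.943 years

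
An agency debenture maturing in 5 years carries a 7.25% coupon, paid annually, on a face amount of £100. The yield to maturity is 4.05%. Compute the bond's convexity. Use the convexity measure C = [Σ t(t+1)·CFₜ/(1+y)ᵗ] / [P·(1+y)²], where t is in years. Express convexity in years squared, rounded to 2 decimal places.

With y = 0.0405:
  t   CF        PV=CF/(1+0.0405)^t    t·PV        t(t+1)·PV
  1         7.25         6.9678         6.9678          13.9356
  2         7.25         6.6966        13.3932          40.1796
  3         7.25         6.4359        19.3078          77.2312
  4         7.25         6.1854        24.7417         123.7085
  5       107.25        87.9401       439.7004       2,638.2025
  Σ                    114.2258       504.1109       2,893.2575
P = 114.2258.
Convexity = Σ t(t+1)·PV / [P·(1+y)²] = 2,893.2575 / (114.2258 × 1.082640) = 23.39583.

23.40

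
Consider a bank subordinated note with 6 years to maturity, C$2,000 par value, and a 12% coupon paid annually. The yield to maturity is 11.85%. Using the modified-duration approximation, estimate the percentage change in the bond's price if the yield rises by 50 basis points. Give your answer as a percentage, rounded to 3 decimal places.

-2.060%

Periodic yield y = 0.1185. Modified duration first:
  t   CF        PV=CF/(1+0.1185)^t    t·PV
  1       240.00       214.5731       214.5731
  2       240.00       191.8400       383.6801
  3       240.00       171.5155       514.5464
  4       240.00       153.3442       613.3767
  5       240.00       137.0981       685.4903
  6     2,240.00     1,144.0160     6,864.0958
  Σ                  2,012.3868     9,275.7624
P = 2,012.3868; D_Mac = 4.60933 yrs; D_mod = 4.60933/(1+0.1185) = 4.12100 yrs.
ΔP/P ≈ -D_mod · Δy = -4.12100 × (+0.005) = -0.020605 = -2.0605%.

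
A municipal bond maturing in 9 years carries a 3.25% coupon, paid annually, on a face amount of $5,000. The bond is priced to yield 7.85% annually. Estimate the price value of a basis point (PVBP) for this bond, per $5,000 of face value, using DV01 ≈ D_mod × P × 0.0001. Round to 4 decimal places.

Periodic yield y = 0.0785.
  t   CF        PV=CF/(1+0.0785)^t    t·PV
  1       162.50       150.6722       150.6722
  2       162.50       139.7054       279.4107
  3       162.50       129.5367       388.6102
  4       162.50       120.1082       480.4329
  5       162.50       111.3660       556.8300
  6       162.50       103.2601       619.5605
  7       162.50        95.7442       670.2092
  8       162.50        88.7753       710.2024
  9     5,162.50     2,615.0423    23,535.3808
  Σ                  3,554.2104    27,391.3089
P = 3,554.2104; D_Mac = 7.70672 yrs; D_mod = 7.14578 yrs.
DV01 ≈ 7.14578 × 3,554.2104 × 0.0001 = 2.539760.

$2.5398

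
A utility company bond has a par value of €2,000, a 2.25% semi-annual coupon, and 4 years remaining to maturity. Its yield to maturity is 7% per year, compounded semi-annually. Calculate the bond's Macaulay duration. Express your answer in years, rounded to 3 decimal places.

Periodic yield y = 0.035. Discount each cash flow and weight by its period:
  t   CF        PV=CF/(1+0.035)^t    t·PV
  1        22.50        21.7391        21.7391
  2        22.50        21.0040        42.0080
  3        22.50        20.2937        60.8811
  4        22.50        19.6075        78.4298
  5        22.50        18.9444        94.7220
  6        22.50        18.3038       109.8226
  7        22.50        17.6848       123.7936
  8     2,022.50     1,535.9099    12,287.2790
  Σ                  1,673.4871    12,818.6752
Price P = Σ PV = 1,673.4871.
Macaulay duration = Σ(t·PV) / P = 12,818.6752 / 1,673.4871 = 7.65986 half-year periods.
In years: 7.65986 / 2 = 3.82993 years.

3.830 years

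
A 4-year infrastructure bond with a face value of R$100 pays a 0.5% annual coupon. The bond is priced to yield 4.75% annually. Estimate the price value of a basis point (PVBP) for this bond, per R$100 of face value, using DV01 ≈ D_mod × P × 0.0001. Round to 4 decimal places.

R$0.0321

Periodic yield y = 0.0475.
  t   CF        PV=CF/(1+0.0475)^t    t·PV
  1         0.50         0.4773         0.4773
  2         0.50         0.4557         0.9114
  3         0.50         0.4350         1.3051
  4       100.50        83.4738       333.8950
  Σ                     84.8418       336.5888
P = 84.8418; D_Mac = 3.96725 yrs; D_mod = 3.78735 yrs.
DV01 ≈ 3.78735 × 84.8418 × 0.0001 = 0.032133.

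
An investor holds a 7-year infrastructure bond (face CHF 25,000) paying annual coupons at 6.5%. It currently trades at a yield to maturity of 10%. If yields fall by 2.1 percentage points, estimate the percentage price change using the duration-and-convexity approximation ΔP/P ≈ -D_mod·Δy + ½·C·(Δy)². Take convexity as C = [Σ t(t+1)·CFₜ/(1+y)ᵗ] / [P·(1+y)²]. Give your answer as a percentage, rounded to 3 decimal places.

With y = 0.1:
  t   CF        PV=CF/(1+0.1)^t    t·PV        t(t+1)·PV
  1     1,625.00     1,477.2727     1,477.2727       2,954.5455
  2     1,625.00     1,342.9752     2,685.9504       8,057.8512
  3     1,625.00     1,220.8866     3,662.6597      14,650.6386
  4     1,625.00     1,109.8969     4,439.5875      22,197.9373
  5     1,625.00     1,008.9971     5,044.9857      30,269.9145
  6     1,625.00       917.2701     5,503.6208      38,525.3457
  7    26,625.00    13,662.8349    95,639.8443     765,118.7543
  Σ                 20,740.1335   118,453.9211     881,774.9871
P = 20,740.1335; D_Mac = 5.71134 yrs; D_mod = 5.19213 yrs; C = 35.13669.
Duration effect: -5.19213 × (-0.021) = +0.109035
Convexity effect: 0.5 × 35.13669 × (-0.021)² = +0.0077476
ΔP/P ≈ +0.109035 + 0.0077476 = +0.116782 = +11.6782%.

+11.678%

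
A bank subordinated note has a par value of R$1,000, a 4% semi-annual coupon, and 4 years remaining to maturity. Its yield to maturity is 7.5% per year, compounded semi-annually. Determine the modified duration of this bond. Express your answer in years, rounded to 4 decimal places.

3.5806 years

Periodic yield y = 0.0375. First find Macaulay duration:
  t   CF        PV=CF/(1+0.0375)^t    t·PV
  1        20.00        19.2771        19.2771
  2        20.00        18.5803        37.1607
  3        20.00        17.9088        53.7263
  4        20.00        17.2615        69.0458
  5        20.00        16.6376        83.1878
  6        20.00        16.0362        96.2172
  7        20.00        15.4566       108.1960
  8     1,020.00       759.7931     6,078.3446
  Σ                    880.9511     6,545.1555
P = 880.9511; Macaulay duration = 6,545.1555 / 880.9511 = 7.42965 half-year periods = 3.71482 years.
Modified duration = D_Mac / (1 + y) = 3.71482 / 1.0375 = 3.58055 years.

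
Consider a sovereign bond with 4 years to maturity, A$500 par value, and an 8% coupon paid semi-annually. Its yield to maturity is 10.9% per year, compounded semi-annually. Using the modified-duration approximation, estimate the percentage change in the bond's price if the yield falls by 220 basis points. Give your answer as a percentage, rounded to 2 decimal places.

+7.24%

Periodic yield y = 0.0545. Modified duration first:
  t   CF        PV=CF/(1+0.0545)^t    t·PV
  1        20.00        18.9663        18.9663
  2        20.00        17.9861        35.9722
  3        20.00        17.0565        51.1695
  4        20.00        16.1750        64.6999
  5        20.00        15.3390        76.6950
  6        20.00        14.5462        87.2774
  7        20.00        13.7944        96.5610
  8       520.00       340.1188     2,720.9506
  Σ                    453.9824     3,152.2920
P = 453.9824; D_Mac = 6.94364 half-year periods = 3.47182 yrs; D_mod = 3.47182/(1+0.0545) = 3.29239 yrs.
ΔP/P ≈ -D_mod · Δy = -3.29239 × (-0.022) = +0.072433 = +7.2433%.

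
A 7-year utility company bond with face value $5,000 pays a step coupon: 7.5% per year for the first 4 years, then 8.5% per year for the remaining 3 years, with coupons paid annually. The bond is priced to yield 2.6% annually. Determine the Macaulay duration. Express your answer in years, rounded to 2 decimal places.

Periodic yield y = 0.026. Discount each cash flow and weight by its year:
  t   CF        PV=CF/(1+0.026)^t    t·PV
  1       375.00       365.4971       365.4971
  2       375.00       356.2350       712.4699
  3       375.00       347.2076     1,041.6227
  4       375.00       338.4089     1,353.6358
  5       425.00       373.8110     1,869.0552
  6       425.00       364.3382     2,186.0295
  7     5,425.00     4,532.8173    31,729.7213
  Σ                  6,678.3152    39,258.0314
Price P = Σ PV = 6,678.3152.
Macaulay duration = Σ(t·PV) / P = 39,258.0314 / 6,678.3152 = 5.87843 years.

5.88 years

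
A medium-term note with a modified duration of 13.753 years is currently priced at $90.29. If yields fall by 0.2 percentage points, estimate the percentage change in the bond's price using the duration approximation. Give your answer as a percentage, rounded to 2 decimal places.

+2.75%

Duration approximation: ΔP/P ≈ -D_mod · Δy = -13.753 × (-0.002) = +0.027506.
As a percentage: +2.7506%.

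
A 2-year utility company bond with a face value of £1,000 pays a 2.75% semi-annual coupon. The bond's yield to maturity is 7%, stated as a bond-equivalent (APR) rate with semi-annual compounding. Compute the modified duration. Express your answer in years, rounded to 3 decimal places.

Periodic yield y = 0.035. First find Macaulay duration:
  t   CF        PV=CF/(1+0.035)^t    t·PV
  1        13.75        13.2850        13.2850
  2        13.75        12.8358        25.6715
  3        13.75        12.4017        37.2051
  4     1,013.75       883.4246     3,533.6982
  Σ                    921.9471     3,609.8599
P = 921.9471; Macaulay duration = 3,609.8599 / 921.9471 = 3.91547 half-year periods = 1.95774 years.
Modified duration = D_Mac / (1 + y) = 1.95774 / 1.035 = 1.89153 years.

1.892 years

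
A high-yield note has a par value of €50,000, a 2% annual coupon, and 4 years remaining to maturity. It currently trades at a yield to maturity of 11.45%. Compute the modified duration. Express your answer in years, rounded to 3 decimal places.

3.462 years

Periodic yield y = 0.1145. First find Macaulay duration:
  t   CF        PV=CF/(1+0.1145)^t    t·PV
  1     1,000.00       897.2633       897.2633
  2     1,000.00       805.0815     1,610.1630
  3     1,000.00       722.3701     2,167.1104
  4    51,000.00    33,055.9684   132,223.8736
  Σ                 35,480.6834   136,898.4104
P = 35,480.6834; Macaulay duration = 136,898.4104 / 35,480.6834 = 3.85839 years.
Modified duration = D_Mac / (1 + y) = 3.85839 / 1.1145 = 3.46199 years.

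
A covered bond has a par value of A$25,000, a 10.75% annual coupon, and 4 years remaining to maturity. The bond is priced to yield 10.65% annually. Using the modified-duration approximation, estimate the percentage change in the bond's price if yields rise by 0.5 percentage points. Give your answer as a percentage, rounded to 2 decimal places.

Periodic yield y = 0.1065. Modified duration first:
  t   CF        PV=CF/(1+0.1065)^t    t·PV
  1     2,687.50     2,428.8296     2,428.8296
  2     2,687.50     2,195.0562     4,390.1123
  3     2,687.50     1,983.7832     5,951.3497
  4    27,687.50    18,470.4753    73,881.9011
  Σ                 25,078.1443    86,652.1928
P = 25,078.1443; D_Mac = 3.45529 yrs; D_mod = 3.45529/(1+0.1065) = 3.12272 yrs.
ΔP/P ≈ -D_mod · Δy = -3.12272 × (+0.005) = -0.015614 = -1.5614%.

-1.56%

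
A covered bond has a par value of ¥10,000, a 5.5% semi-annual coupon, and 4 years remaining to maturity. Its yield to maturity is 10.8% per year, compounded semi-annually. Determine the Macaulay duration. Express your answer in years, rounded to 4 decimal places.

3.6029 years

Periodic yield y = 0.054. Discount each cash flow and weight by its period:
  t   CF        PV=CF/(1+0.054)^t    t·PV
  1       275.00       260.9108       260.9108
  2       275.00       247.5435       495.0869
  3       275.00       234.8610       704.5829
  4       275.00       222.8283       891.3130
  5       275.00       211.4120     1,057.0600
  6       275.00       200.5806     1,203.4839
  7       275.00       190.3042     1,332.1295
  8    10,275.00     6,746.1648    53,969.3181
  Σ                  8,314.6051    59,913.8852
Price P = Σ PV = 8,314.6051.
Macaulay duration = Σ(t·PV) / P = 59,913.8852 / 8,314.6051 = 7.20586 half-year periods.
In years: 7.20586 / 2 = 3.60293 years.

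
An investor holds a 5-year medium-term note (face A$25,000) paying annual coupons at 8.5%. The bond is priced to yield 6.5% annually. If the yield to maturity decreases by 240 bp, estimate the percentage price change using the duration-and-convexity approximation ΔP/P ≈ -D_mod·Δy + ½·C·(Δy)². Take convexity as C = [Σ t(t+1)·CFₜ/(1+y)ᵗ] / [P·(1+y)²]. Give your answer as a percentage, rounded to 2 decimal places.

With y = 0.065:
  t   CF        PV=CF/(1+0.065)^t    t·PV        t(t+1)·PV
  1     2,125.00     1,995.3052     1,995.3052       3,990.6103
  2     2,125.00     1,873.5260     3,747.0520      11,241.1559
  3     2,125.00     1,759.1793     5,277.5380      21,110.1518
  4     2,125.00     1,651.8116     6,607.2463      33,036.2314
  5    27,125.00    19,798.0177    98,990.0885     593,940.5307
  Σ                 27,077.8397   116,617.2298     663,318.6801
P = 27,077.8397; D_Mac = 4.30674 yrs; D_mod = 4.04389 yrs; C = 21.59777.
Duration effect: -4.04389 × (-0.024) = +0.097053
Convexity effect: 0.5 × 21.59777 × (-0.024)² = +0.0062202
ΔP/P ≈ +0.097053 + 0.0062202 = +0.103273 = +10.3273%.

+10.33%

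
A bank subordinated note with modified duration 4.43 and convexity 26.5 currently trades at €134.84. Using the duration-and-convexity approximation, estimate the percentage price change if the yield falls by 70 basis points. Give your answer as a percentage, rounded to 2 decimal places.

Duration effect: -D_mod·Δy = -4.43 × (-0.007) = +0.031010
Convexity effect: ½·C·(Δy)² = 0.5 × 26.5 × (-0.007)² = +0.00064925
ΔP/P ≈ +0.031010 + 0.00064925 = +0.03165925
= +3.165925%.

+3.17%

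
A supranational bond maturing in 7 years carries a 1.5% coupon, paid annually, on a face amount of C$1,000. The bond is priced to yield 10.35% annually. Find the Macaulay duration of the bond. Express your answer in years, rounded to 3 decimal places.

Periodic yield y = 0.1035. Discount each cash flow and weight by its year:
  t   CF        PV=CF/(1+0.1035)^t    t·PV
  1        15.00        13.5931        13.5931
  2        15.00        12.3182        24.6364
  3        15.00        11.1628        33.4885
  4        15.00        10.1158        40.4634
  5        15.00         9.1670        45.8352
  6        15.00         8.3072        49.8435
  7     1,015.00       509.4009     3,565.8061
  Σ                    574.0651     3,773.6661
Price P = Σ PV = 574.0651.
Macaulay duration = Σ(t·PV) / P = 3,773.6661 / 574.0651 = 6.57359 years.

6.574 years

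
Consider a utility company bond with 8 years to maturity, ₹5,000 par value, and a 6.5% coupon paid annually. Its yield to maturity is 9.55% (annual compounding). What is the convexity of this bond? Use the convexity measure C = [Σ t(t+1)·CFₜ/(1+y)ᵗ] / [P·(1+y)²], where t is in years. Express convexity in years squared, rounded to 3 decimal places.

With y = 0.0955:
  t   CF        PV=CF/(1+0.0955)^t    t·PV        t(t+1)·PV
  1       325.00       296.6682       296.6682         593.3364
  2       325.00       270.8062       541.6124       1,624.8372
  3       325.00       247.1987       741.5962       2,966.3846
  4       325.00       225.6492       902.5969       4,512.9844
  5       325.00       205.9783     1,029.8915       6,179.3487
  6       325.00       188.0222     1,128.1330       7,896.9313
  7       325.00       171.6314     1,201.4196       9,611.3571
  8     5,325.00     2,566.9686    20,535.7488     184,821.7395
  Σ                  4,172.9228    26,377.6666     218,206.9192
P = 4,172.9228.
Convexity = Σ t(t+1)·PV / [P·(1+y)²] = 218,206.9192 / (4,172.9228 × 1.200120) = 43.57159.

43.572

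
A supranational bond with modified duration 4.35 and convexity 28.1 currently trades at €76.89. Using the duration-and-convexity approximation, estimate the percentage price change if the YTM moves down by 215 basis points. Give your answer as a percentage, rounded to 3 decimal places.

+10.002%

Duration effect: -D_mod·Δy = -4.35 × (-0.0215) = +0.093525
Convexity effect: ½·C·(Δy)² = 0.5 × 28.1 × (-0.0215)² = +0.0064946125
ΔP/P ≈ +0.093525 + 0.0064946125 = +0.1000196125
= +10.00196125%.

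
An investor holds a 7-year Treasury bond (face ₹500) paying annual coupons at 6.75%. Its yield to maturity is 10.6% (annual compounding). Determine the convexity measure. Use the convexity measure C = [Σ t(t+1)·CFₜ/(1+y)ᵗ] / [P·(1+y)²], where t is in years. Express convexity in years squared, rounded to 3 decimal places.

With y = 0.106:
  t   CF        PV=CF/(1+0.106)^t    t·PV        t(t+1)·PV
  1        33.75        30.5154        30.5154          61.0307
  2        33.75        27.5908        55.1815         165.5445
  3        33.75        24.9464        74.8393         299.3572
  4        33.75        22.5555        90.2222         451.1108
  5        33.75        20.3938       101.9690         611.8140
  6        33.75        18.4392       110.6354         774.4481
  7       533.75       263.6647     1,845.6529      14,765.2235
  Σ                    408.1058     2,309.0157      17,128.5288
P = 408.1058.
Convexity = Σ t(t+1)·PV / [P·(1+y)²] = 17,128.5288 / (408.1058 × 1.223236) = 34.31129.

34.311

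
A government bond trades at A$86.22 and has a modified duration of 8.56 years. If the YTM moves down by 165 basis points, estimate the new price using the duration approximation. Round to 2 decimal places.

A$98.40

Duration approximation: ΔP/P ≈ -D_mod · Δy = -8.56 × (-0.0165) = +0.141240.
New price ≈ 86.22 × (1 + 0.141240) = 98.3977128.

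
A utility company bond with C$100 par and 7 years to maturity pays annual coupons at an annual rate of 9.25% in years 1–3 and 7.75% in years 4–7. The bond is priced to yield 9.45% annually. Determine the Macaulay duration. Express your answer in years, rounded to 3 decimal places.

5.446 years

Periodic yield y = 0.0945. Discount each cash flow and weight by its year:
  t   CF        PV=CF/(1+0.0945)^t    t·PV
  1         9.25         8.4513         8.4513
  2         9.25         7.7217        15.4433
  3         9.25         7.0550        21.1649
  4         7.75         5.4006        21.6022
  5         7.75         4.9343        24.6713
  6         7.75         4.5082        27.0494
  7       107.75        57.2673       400.8713
  Σ                     95.3384       519.2538
Price P = Σ PV = 95.3384.
Macaulay duration = Σ(t·PV) / P = 519.2538 / 95.3384 = 5.44643 years.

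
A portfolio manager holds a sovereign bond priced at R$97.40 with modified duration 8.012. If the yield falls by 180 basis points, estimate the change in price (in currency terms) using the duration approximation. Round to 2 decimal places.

+R$14.05

Duration approximation: ΔP/P ≈ -D_mod · Δy = -8.012 × (-0.018) = +0.144216.
ΔP ≈ 97.40 × (+0.144216) = +14.0466384.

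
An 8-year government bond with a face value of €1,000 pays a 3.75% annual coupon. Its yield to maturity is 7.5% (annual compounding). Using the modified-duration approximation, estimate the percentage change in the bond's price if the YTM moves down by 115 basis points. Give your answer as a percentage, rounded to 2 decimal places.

+7.39%

Periodic yield y = 0.075. Modified duration first:
  t   CF        PV=CF/(1+0.075)^t    t·PV
  1        37.50        34.8837        34.8837
  2        37.50        32.4500        64.8999
  3        37.50        30.1860        90.5581
  4        37.50        28.0800       112.3201
  5        37.50        26.1209       130.6047
  6        37.50        24.2986       145.7913
  7        37.50        22.6033       158.2232
  8     1,037.50       581.7286     4,653.8285
  Σ                    780.3511     5,391.1096
P = 780.3511; D_Mac = 6.90857 yrs; D_mod = 6.90857/(1+0.075) = 6.42658 yrs.
ΔP/P ≈ -D_mod · Δy = -6.42658 × (-0.0115) = +0.073906 = +7.3906%.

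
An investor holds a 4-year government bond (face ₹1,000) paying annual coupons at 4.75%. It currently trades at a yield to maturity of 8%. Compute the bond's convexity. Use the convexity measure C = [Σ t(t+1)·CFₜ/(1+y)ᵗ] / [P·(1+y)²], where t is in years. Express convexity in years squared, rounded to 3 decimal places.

15.549

With y = 0.08:
  t   CF        PV=CF/(1+0.08)^t    t·PV        t(t+1)·PV
  1        47.50        43.9815        43.9815          87.9630
  2        47.50        40.7236        81.4472         244.3416
  3        47.50        37.7070       113.1211         452.4844
  4     1,047.50       769.9438     3,079.7751      15,398.8754
  Σ                    892.3559     3,318.3248      16,183.6643
P = 892.3559.
Convexity = Σ t(t+1)·PV / [P·(1+y)²] = 16,183.6643 / (892.3559 × 1.166400) = 15.54860.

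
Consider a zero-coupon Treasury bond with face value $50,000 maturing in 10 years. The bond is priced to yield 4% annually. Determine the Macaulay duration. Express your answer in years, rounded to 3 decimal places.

10.000 years

A zero-coupon bond has a single cash flow at maturity, so its Macaulay duration equals its maturity: 10 years.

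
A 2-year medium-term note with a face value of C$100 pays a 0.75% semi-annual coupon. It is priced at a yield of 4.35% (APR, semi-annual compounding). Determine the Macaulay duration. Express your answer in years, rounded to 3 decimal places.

Periodic yield y = 0.02175. Discount each cash flow and weight by its period:
  t   CF        PV=CF/(1+0.02175)^t    t·PV
  1        0.375         0.3670         0.3670
  2        0.375         0.3592         0.7184
  3        0.375         0.3516         1.0547
  4      100.375        92.0973       368.3893
  Σ                     93.1751       370.5294
Price P = Σ PV = 93.1751.
Macaulay duration = Σ(t·PV) / P = 370.5294 / 93.1751 = 3.97670 half-year periods.
In years: 3.97670 / 2 = 1.98835 years.

1.988 years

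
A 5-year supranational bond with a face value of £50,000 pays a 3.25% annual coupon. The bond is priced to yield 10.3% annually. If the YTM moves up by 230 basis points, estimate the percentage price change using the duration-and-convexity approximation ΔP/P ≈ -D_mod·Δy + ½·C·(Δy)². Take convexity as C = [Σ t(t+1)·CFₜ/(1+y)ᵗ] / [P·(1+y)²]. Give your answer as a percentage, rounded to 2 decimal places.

-9.07%

With y = 0.103:
  t   CF        PV=CF/(1+0.103)^t    t·PV        t(t+1)·PV
  1     1,625.00     1,473.2548     1,473.2548       2,946.5095
  2     1,625.00     1,335.6797     2,671.3595       8,014.0785
  3     1,625.00     1,210.9517     3,632.8552      14,531.4206
  4     1,625.00     1,097.8710     4,391.4840      21,957.4201
  5    51,625.00    31,621.5026   158,107.5128     948,645.0768
  Σ                 36,739.2598   170,276.4662     996,094.5055
P = 36,739.2598; D_Mac = 4.63473 yrs; D_mod = 4.20193 yrs; C = 22.28533.
Duration effect: -4.20193 × (+0.023) = -0.096644
Convexity effect: 0.5 × 22.28533 × (0.023)² = +0.0058945
ΔP/P ≈ -0.096644 + 0.0058945 = -0.090750 = -9.0750%.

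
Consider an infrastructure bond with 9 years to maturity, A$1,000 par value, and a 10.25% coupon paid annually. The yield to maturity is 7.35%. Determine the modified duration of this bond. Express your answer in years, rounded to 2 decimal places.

Periodic yield y = 0.0735. First find Macaulay duration:
  t   CF        PV=CF/(1+0.0735)^t    t·PV
  1       102.50        95.4821        95.4821
  2       102.50        88.9446       177.8893
  3       102.50        82.8548       248.5644
  4       102.50        77.1819       308.7277
  5       102.50        71.8975       359.4874
  6       102.50        66.9748       401.8489
  7       102.50        62.3892       436.7245
  8       102.50        58.1176       464.9406
  9     1,102.50       582.3179     5,240.8613
  Σ                  1,186.1605     7,734.5262
P = 1,186.1605; Macaulay duration = 7,734.5262 / 1,186.1605 = 6.52064 years.
Modified duration = D_Mac / (1 + y) = 6.52064 / 1.0735 = 6.07419 years.

6.07 years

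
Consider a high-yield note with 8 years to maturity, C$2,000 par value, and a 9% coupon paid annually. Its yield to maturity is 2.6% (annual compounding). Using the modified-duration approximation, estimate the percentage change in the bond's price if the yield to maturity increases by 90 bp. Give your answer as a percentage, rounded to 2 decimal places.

-5.61%

Periodic yield y = 0.026. Modified duration first:
  t   CF        PV=CF/(1+0.026)^t    t·PV
  1       180.00       175.4386       175.4386
  2       180.00       170.9928       341.9856
  3       180.00       166.6596       499.9789
  4       180.00       162.4363       649.7452
  5       180.00       158.3200       791.5999
  6       180.00       154.3080       925.8478
  7       180.00       150.3976     1,052.7834
  8     2,180.00     1,775.3239    14,202.5915
  Σ                  2,913.8768    18,639.9707
P = 2,913.8768; D_Mac = 6.39697 yrs; D_mod = 6.39697/(1+0.026) = 6.23486 yrs.
ΔP/P ≈ -D_mod · Δy = -6.23486 × (+0.009) = -0.056114 = -5.6114%.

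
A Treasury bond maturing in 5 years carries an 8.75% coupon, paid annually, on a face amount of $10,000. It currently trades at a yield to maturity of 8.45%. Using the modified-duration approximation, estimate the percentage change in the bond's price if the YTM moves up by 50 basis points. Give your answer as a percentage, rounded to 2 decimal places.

Periodic yield y = 0.0845. Modified duration first:
  t   CF        PV=CF/(1+0.0845)^t    t·PV
  1       875.00       806.8234       806.8234
  2       875.00       743.9589     1,487.9178
  3       875.00       685.9925     2,057.9776
  4       875.00       632.5427     2,530.1707
  5    10,875.00     7,249.0565    36,245.2824
  Σ                 10,118.3740    43,128.1719
P = 10,118.3740; D_Mac = 4.26236 yrs; D_mod = 4.26236/(1+0.0845) = 3.93026 yrs.
ΔP/P ≈ -D_mod · Δy = -3.93026 × (+0.005) = -0.019651 = -1.9651%.

-1.97%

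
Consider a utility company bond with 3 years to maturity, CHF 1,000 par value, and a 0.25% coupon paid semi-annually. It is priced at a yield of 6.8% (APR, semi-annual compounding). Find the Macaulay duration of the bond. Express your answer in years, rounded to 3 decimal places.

Periodic yield y = 0.034. Discount each cash flow and weight by its period:
  t   CF        PV=CF/(1+0.034)^t    t·PV
  1         1.25         1.2089         1.2089
  2         1.25         1.1691         2.3383
  3         1.25         1.1307         3.3921
  4         1.25         1.0935         4.3741
  5         1.25         1.0576         5.2878
  6     1,001.25       819.2554     4,915.5322
  Σ                    824.9152     4,932.1334
Price P = Σ PV = 824.9152.
Macaulay duration = Σ(t·PV) / P = 4,932.1334 / 824.9152 = 5.97896 half-year periods.
In years: 5.97896 / 2 = 2.98948 years.

2.989 years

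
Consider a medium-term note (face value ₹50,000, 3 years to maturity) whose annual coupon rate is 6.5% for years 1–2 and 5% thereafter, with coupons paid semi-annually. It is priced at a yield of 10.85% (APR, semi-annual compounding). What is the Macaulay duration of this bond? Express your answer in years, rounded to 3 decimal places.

Periodic yield y = 0.05425. Discount each cash flow and weight by its period:
  t   CF        PV=CF/(1+0.05425)^t    t·PV
  1     1,625.00     1,541.3801     1,541.3801
  2     1,625.00     1,462.0632     2,924.1264
  3     1,625.00     1,386.8278     4,160.4834
  4     1,625.00     1,315.4639     5,261.8555
  5     1,250.00       959.8248     4,799.1240
  6    51,250.00    37,327.7843   223,966.7057
  Σ                 43,993.3441   242,653.6750
Price P = Σ PV = 43,993.3441.
Macaulay duration = Σ(t·PV) / P = 242,653.6750 / 43,993.3441 = 5.51569 half-year periods.
In years: 5.51569 / 2 = 2.75785 years.

2.758 years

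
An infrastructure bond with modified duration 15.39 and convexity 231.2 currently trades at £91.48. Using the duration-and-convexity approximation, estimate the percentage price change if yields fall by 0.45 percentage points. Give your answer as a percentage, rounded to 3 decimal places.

Duration effect: -D_mod·Δy = -15.39 × (-0.0045) = +0.069255
Convexity effect: ½·C·(Δy)² = 0.5 × 231.2 × (-0.0045)² = +0.0023409
ΔP/P ≈ +0.069255 + 0.0023409 = +0.0715959
= +7.15959%.

+7.160%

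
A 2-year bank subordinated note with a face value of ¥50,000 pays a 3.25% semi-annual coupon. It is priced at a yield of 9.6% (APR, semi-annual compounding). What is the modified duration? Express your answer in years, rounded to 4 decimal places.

Periodic yield y = 0.048. First find Macaulay duration:
  t   CF        PV=CF/(1+0.048)^t    t·PV
  1       812.50       775.2863       775.2863
  2       812.50       739.7770     1,479.5539
  3       812.50       705.8941     2,117.6822
  4    50,812.50    42,123.5954   168,494.3815
  Σ                 44,344.5526   172,866.9038
P = 44,344.5526; Macaulay duration = 172,866.9038 / 44,344.5526 = 3.89827 half-year periods = 1.94913 years.
Modified duration = D_Mac / (1 + y) = 1.94913 / 1.048 = 1.85986 years.

1.8599 years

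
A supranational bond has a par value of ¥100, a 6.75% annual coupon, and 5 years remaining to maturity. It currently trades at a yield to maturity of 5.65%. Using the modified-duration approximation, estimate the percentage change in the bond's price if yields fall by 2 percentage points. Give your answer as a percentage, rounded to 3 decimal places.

+8.370%

Periodic yield y = 0.0565. Modified duration first:
  t   CF        PV=CF/(1+0.0565)^t    t·PV
  1         6.75         6.3890         6.3890
  2         6.75         6.0473        12.0947
  3         6.75         5.7239        17.1718
  4         6.75         5.4178        21.6713
  5       106.75        81.0999       405.4996
  Σ                    104.6781       462.8264
P = 104.6781; D_Mac = 4.42143 yrs; D_mod = 4.42143/(1+0.0565) = 4.18498 yrs.
ΔP/P ≈ -D_mod · Δy = -4.18498 × (-0.02) = +0.083700 = +8.3700%.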